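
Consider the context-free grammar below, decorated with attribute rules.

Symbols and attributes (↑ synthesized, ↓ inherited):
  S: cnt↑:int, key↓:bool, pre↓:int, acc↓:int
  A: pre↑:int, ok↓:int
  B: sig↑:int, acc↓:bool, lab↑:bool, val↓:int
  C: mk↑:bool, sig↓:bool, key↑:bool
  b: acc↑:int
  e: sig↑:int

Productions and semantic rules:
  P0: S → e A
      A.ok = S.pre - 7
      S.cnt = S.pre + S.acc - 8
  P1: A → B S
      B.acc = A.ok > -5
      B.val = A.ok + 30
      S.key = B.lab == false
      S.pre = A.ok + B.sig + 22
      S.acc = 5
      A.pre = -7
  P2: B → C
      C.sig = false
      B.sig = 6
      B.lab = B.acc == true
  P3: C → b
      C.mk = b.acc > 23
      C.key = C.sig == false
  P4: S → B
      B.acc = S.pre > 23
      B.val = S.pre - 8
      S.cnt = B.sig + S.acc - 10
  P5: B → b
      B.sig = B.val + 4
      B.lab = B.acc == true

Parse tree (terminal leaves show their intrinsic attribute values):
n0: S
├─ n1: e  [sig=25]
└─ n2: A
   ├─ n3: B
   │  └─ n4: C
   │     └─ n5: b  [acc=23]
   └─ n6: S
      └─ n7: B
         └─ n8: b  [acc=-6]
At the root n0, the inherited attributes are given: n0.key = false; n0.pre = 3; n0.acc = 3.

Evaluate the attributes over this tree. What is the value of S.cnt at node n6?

15

1. n0.key = false  [given at root]
2. n0.pre = 3  [given at root]
3. n0.acc = 3  [given at root]
4. n1.sig = 25  [terminal]
5. n2.ok = -4  [S.pre - 7]
6. n3.acc = true  [A.ok > -5]
7. n3.val = 26  [A.ok + 30]
8. n4.sig = false  [false]
9. n5.acc = 23  [terminal]
10. n4.mk = false  [b.acc > 23]
11. n4.key = true  [C.sig == false]
12. n3.sig = 6  [6]
13. n3.lab = true  [B.acc == true]
14. n6.key = false  [B.lab == false]
15. n6.pre = 24  [A.ok + B.sig + 22]
16. n6.acc = 5  [5]
17. n7.acc = true  [S.pre > 23]
18. n7.val = 16  [S.pre - 8]
19. n8.acc = -6  [terminal]
20. n7.sig = 20  [B.val + 4]
21. n7.lab = true  [B.acc == true]
22. n6.cnt = 15  [B.sig + S.acc - 10]
23. n2.pre = -7  [-7]
24. n0.cnt = -2  [S.pre + S.acc - 8]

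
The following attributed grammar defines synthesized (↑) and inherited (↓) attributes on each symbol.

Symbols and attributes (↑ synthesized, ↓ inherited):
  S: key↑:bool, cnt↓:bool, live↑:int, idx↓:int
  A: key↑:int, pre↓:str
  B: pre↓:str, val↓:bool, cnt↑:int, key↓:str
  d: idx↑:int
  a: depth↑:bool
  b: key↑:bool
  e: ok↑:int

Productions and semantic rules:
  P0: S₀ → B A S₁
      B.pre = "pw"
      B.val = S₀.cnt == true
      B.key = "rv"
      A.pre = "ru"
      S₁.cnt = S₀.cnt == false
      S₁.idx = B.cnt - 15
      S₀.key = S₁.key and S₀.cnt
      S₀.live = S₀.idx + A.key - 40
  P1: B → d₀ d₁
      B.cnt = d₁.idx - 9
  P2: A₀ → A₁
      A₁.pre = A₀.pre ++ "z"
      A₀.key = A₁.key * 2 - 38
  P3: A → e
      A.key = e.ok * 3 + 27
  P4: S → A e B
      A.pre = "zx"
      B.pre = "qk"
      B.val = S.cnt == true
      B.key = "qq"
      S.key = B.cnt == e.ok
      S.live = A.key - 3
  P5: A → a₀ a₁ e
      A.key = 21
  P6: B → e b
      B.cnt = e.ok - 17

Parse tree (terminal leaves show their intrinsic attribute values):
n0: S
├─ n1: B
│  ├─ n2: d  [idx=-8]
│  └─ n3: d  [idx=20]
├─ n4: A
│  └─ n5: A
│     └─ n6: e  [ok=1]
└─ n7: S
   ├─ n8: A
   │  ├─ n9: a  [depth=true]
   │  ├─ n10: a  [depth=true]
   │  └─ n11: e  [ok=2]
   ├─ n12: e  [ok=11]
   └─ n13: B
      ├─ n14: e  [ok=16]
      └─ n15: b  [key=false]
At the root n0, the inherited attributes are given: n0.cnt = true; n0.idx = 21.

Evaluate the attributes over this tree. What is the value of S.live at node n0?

1. n0.cnt = true  [given at root]
2. n0.idx = 21  [given at root]
3. n1.pre = "pw"  ["pw"]
4. n1.val = true  [S₀.cnt == true]
5. n1.key = "rv"  ["rv"]
6. n2.idx = -8  [terminal]
7. n3.idx = 20  [terminal]
8. n1.cnt = 11  [d₁.idx - 9]
9. n4.pre = "ru"  ["ru"]
10. n5.pre = "ruz"  [A₀.pre ++ "z"]
11. n6.ok = 1  [terminal]
12. n5.key = 30  [e.ok * 3 + 27]
13. n4.key = 22  [A₁.key * 2 - 38]
14. n7.cnt = false  [S₀.cnt == false]
15. n7.idx = -4  [B.cnt - 15]
16. n8.pre = "zx"  ["zx"]
17. n9.depth = true  [terminal]
18. n10.depth = true  [terminal]
19. n11.ok = 2  [terminal]
20. n8.key = 21  [21]
21. n12.ok = 11  [terminal]
22. n13.pre = "qk"  ["qk"]
23. n13.val = false  [S.cnt == true]
24. n13.key = "qq"  ["qq"]
25. n14.ok = 16  [terminal]
26. n15.key = false  [terminal]
27. n13.cnt = -1  [e.ok - 17]
28. n7.key = false  [B.cnt == e.ok]
29. n7.live = 18  [A.key - 3]
30. n0.key = false  [S₁.key and S₀.cnt]
31. n0.live = 3  [S₀.idx + A.key - 40]

3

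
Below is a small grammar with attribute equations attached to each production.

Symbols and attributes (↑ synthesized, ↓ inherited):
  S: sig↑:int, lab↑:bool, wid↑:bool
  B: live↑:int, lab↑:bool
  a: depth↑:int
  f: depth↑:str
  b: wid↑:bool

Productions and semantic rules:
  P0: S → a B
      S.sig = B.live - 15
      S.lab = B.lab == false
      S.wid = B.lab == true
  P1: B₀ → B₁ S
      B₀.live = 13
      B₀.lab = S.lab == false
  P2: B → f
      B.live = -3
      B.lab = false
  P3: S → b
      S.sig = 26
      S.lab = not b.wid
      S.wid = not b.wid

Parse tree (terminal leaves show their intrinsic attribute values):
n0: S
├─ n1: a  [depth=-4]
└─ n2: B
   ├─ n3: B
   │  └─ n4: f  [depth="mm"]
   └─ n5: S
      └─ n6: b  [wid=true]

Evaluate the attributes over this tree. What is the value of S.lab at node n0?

1. n1.depth = -4  [terminal]
2. n4.depth = "mm"  [terminal]
3. n3.live = -3  [-3]
4. n3.lab = false  [false]
5. n6.wid = true  [terminal]
6. n5.sig = 26  [26]
7. n5.lab = false  [not b.wid]
8. n5.wid = false  [not b.wid]
9. n2.live = 13  [13]
10. n2.lab = true  [S.lab == false]
11. n0.sig = -2  [B.live - 15]
12. n0.lab = false  [B.lab == false]
13. n0.wid = true  [B.lab == true]

false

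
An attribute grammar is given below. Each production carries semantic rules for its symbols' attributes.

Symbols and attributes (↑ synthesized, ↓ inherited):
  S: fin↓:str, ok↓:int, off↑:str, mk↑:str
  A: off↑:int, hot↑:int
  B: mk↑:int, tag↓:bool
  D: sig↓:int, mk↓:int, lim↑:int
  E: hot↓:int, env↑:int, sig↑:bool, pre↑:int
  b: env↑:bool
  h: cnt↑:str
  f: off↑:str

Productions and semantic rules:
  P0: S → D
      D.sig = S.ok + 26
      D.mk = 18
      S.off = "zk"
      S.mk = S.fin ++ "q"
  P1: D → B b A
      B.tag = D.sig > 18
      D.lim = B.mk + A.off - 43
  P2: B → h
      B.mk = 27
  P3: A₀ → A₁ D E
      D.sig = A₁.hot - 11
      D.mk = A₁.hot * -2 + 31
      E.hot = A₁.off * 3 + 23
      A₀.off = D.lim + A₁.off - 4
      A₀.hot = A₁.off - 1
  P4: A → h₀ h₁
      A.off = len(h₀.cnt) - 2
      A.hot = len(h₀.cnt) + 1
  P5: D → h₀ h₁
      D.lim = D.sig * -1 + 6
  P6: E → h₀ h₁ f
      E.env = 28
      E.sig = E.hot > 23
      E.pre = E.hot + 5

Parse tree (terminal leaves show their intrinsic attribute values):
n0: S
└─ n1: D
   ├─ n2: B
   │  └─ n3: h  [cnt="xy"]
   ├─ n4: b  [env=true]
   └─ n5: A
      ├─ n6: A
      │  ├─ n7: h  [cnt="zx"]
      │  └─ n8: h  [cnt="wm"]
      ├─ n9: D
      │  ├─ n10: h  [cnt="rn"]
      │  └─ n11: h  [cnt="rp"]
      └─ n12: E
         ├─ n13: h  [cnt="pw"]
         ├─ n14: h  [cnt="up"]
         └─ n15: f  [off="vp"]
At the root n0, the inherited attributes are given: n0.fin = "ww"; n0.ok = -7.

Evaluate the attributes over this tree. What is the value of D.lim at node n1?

-6

1. n0.fin = "ww"  [given at root]
2. n0.ok = -7  [given at root]
3. n1.sig = 19  [S.ok + 26]
4. n1.mk = 18  [18]
5. n2.tag = true  [D.sig > 18]
6. n3.cnt = "xy"  [terminal]
7. n2.mk = 27  [27]
8. n4.env = true  [terminal]
9. n7.cnt = "zx"  [terminal]
10. n8.cnt = "wm"  [terminal]
11. n6.off = 0  [len(h₀.cnt) - 2]
12. n6.hot = 3  [len(h₀.cnt) + 1]
13. n9.sig = -8  [A₁.hot - 11]
14. n9.mk = 25  [A₁.hot * -2 + 31]
15. n10.cnt = "rn"  [terminal]
16. n11.cnt = "rp"  [terminal]
17. n9.lim = 14  [D.sig * -1 + 6]
18. n12.hot = 23  [A₁.off * 3 + 23]
19. n13.cnt = "pw"  [terminal]
20. n14.cnt = "up"  [terminal]
21. n15.off = "vp"  [terminal]
22. n12.env = 28  [28]
23. n12.sig = false  [E.hot > 23]
24. n12.pre = 28  [E.hot + 5]
25. n5.off = 10  [D.lim + A₁.off - 4]
26. n5.hot = -1  [A₁.off - 1]
27. n1.lim = -6  [B.mk + A.off - 43]
28. n0.off = "zk"  ["zk"]
29. n0.mk = "wwq"  [S.fin ++ "q"]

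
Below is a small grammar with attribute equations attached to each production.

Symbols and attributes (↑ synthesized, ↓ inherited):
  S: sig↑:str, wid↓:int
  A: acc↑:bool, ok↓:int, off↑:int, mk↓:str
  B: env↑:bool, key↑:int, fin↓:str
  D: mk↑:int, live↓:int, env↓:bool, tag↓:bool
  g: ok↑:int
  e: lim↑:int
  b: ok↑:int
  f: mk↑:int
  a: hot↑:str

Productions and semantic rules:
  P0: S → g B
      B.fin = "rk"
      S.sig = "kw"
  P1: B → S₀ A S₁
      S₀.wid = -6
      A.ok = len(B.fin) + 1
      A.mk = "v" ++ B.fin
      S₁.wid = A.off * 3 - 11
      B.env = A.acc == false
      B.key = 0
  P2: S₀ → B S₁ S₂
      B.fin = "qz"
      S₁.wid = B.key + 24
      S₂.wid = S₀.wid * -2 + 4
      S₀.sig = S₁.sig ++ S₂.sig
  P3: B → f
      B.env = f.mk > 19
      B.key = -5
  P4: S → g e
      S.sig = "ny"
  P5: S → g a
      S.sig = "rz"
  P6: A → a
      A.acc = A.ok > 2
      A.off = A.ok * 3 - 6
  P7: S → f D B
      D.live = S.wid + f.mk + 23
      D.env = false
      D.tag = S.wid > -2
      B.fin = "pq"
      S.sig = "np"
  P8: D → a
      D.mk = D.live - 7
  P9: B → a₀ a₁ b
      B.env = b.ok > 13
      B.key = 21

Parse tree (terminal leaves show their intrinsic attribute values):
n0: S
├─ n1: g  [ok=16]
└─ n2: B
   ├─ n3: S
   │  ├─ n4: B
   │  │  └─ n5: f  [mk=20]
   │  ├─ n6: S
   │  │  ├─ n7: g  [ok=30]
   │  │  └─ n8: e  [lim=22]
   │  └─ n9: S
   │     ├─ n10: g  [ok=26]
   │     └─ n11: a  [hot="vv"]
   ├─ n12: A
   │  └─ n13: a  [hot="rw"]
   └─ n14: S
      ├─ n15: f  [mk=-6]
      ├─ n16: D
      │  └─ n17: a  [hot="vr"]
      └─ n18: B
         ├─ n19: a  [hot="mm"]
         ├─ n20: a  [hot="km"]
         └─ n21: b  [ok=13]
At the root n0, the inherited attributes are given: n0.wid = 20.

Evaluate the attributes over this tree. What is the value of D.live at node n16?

15

1. n0.wid = 20  [given at root]
2. n1.ok = 16  [terminal]
3. n2.fin = "rk"  ["rk"]
4. n3.wid = -6  [-6]
5. n4.fin = "qz"  ["qz"]
6. n5.mk = 20  [terminal]
7. n4.env = true  [f.mk > 19]
8. n4.key = -5  [-5]
9. n6.wid = 19  [B.key + 24]
10. n7.ok = 30  [terminal]
11. n8.lim = 22  [terminal]
12. n6.sig = "ny"  ["ny"]
13. n9.wid = 16  [S₀.wid * -2 + 4]
14. n10.ok = 26  [terminal]
15. n11.hot = "vv"  [terminal]
16. n9.sig = "rz"  ["rz"]
17. n3.sig = "nyrz"  [S₁.sig ++ S₂.sig]
18. n12.ok = 3  [len(B.fin) + 1]
19. n12.mk = "vrk"  ["v" ++ B.fin]
20. n13.hot = "rw"  [terminal]
21. n12.acc = true  [A.ok > 2]
22. n12.off = 3  [A.ok * 3 - 6]
23. n14.wid = -2  [A.off * 3 - 11]
24. n15.mk = -6  [terminal]
25. n16.live = 15  [S.wid + f.mk + 23]
26. n16.env = false  [false]
27. n16.tag = false  [S.wid > -2]
28. n17.hot = "vr"  [terminal]
29. n16.mk = 8  [D.live - 7]
30. n18.fin = "pq"  ["pq"]
31. n19.hot = "mm"  [terminal]
32. n20.hot = "km"  [terminal]
33. n21.ok = 13  [terminal]
34. n18.env = false  [b.ok > 13]
35. n18.key = 21  [21]
36. n14.sig = "np"  ["np"]
37. n2.env = false  [A.acc == false]
38. n2.key = 0  [0]
39. n0.sig = "kw"  ["kw"]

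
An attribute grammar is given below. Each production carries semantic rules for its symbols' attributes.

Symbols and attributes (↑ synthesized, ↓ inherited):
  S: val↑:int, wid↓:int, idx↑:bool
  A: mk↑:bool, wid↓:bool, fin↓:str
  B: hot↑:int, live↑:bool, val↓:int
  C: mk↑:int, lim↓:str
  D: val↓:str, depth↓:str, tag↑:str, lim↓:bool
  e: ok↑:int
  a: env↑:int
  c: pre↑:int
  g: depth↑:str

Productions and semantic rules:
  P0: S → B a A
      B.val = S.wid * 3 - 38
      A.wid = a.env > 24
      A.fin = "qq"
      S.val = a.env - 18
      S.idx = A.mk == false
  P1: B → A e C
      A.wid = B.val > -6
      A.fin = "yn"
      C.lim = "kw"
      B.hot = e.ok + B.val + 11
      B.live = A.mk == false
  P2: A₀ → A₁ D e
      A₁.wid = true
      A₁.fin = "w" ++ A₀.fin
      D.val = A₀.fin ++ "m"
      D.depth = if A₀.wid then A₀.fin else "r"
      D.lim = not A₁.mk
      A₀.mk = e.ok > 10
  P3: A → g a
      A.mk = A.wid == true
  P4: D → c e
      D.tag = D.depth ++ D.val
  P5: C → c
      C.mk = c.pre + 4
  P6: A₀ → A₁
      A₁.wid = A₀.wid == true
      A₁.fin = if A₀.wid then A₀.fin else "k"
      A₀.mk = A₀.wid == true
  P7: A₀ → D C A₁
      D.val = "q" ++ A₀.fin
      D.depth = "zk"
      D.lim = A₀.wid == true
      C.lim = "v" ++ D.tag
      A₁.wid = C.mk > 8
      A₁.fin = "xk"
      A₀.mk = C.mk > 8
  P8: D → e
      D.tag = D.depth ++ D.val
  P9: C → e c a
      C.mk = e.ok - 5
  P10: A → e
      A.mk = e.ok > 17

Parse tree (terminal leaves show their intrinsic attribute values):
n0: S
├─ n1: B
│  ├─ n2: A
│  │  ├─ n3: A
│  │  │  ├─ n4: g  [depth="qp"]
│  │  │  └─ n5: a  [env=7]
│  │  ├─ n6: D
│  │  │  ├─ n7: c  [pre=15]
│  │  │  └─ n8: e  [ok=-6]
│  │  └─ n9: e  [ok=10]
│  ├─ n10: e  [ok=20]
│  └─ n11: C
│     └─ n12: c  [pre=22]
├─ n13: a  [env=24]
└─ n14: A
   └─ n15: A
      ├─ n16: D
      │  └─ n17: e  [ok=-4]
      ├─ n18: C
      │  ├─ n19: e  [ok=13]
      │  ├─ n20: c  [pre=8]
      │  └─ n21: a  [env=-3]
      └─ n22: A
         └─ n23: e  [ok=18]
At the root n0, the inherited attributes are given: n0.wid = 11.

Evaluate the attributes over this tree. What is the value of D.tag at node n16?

1. n0.wid = 11  [given at root]
2. n1.val = -5  [S.wid * 3 - 38]
3. n2.wid = true  [B.val > -6]
4. n2.fin = "yn"  ["yn"]
5. n3.wid = true  [true]
6. n3.fin = "wyn"  ["w" ++ A₀.fin]
7. n4.depth = "qp"  [terminal]
8. n5.env = 7  [terminal]
9. n3.mk = true  [A.wid == true]
10. n6.val = "ynm"  [A₀.fin ++ "m"]
11. n6.depth = "yn"  [if A₀.wid then A₀.fin else "r"]
12. n6.lim = false  [not A₁.mk]
13. n7.pre = 15  [terminal]
14. n8.ok = -6  [terminal]
15. n6.tag = "ynynm"  [D.depth ++ D.val]
16. n9.ok = 10  [terminal]
17. n2.mk = false  [e.ok > 10]
18. n10.ok = 20  [terminal]
19. n11.lim = "kw"  ["kw"]
20. n12.pre = 22  [terminal]
21. n11.mk = 26  [c.pre + 4]
22. n1.hot = 26  [e.ok + B.val + 11]
23. n1.live = true  [A.mk == false]
24. n13.env = 24  [terminal]
25. n14.wid = false  [a.env > 24]
26. n14.fin = "qq"  ["qq"]
27. n15.wid = false  [A₀.wid == true]
28. n15.fin = "k"  [if A₀.wid then A₀.fin else "k"]
29. n16.val = "qk"  ["q" ++ A₀.fin]
30. n16.depth = "zk"  ["zk"]
31. n16.lim = false  [A₀.wid == true]
32. n17.ok = -4  [terminal]
33. n16.tag = "zkqk"  [D.depth ++ D.val]
34. n18.lim = "vzkqk"  ["v" ++ D.tag]
35. n19.ok = 13  [terminal]
36. n20.pre = 8  [terminal]
37. n21.env = -3  [terminal]
38. n18.mk = 8  [e.ok - 5]
39. n22.wid = false  [C.mk > 8]
40. n22.fin = "xk"  ["xk"]
41. n23.ok = 18  [terminal]
42. n22.mk = true  [e.ok > 17]
43. n15.mk = false  [C.mk > 8]
44. n14.mk = false  [A₀.wid == true]
45. n0.val = 6  [a.env - 18]
46. n0.idx = true  [A.mk == false]

"zkqk"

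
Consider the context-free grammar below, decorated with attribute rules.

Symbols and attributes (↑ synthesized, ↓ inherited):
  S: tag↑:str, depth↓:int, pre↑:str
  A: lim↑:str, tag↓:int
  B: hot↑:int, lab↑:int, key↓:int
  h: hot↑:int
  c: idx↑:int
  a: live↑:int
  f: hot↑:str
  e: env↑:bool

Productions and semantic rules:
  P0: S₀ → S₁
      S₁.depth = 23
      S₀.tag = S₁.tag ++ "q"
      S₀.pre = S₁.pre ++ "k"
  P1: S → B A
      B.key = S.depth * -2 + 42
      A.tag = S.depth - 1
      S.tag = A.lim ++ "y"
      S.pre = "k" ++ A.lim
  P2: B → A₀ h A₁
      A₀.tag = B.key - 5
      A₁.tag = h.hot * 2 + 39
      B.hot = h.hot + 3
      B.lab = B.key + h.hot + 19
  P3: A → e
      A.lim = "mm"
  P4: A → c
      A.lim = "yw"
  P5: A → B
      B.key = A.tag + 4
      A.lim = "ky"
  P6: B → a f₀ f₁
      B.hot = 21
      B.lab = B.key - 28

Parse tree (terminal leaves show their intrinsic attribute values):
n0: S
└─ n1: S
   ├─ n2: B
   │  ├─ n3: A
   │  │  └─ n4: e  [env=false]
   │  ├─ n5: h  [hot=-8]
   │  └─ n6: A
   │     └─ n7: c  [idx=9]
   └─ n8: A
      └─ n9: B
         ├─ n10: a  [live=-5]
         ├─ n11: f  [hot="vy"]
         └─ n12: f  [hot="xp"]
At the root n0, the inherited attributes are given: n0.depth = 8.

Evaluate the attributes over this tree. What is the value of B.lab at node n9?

-2

1. n0.depth = 8  [given at root]
2. n1.depth = 23  [23]
3. n2.key = -4  [S.depth * -2 + 42]
4. n3.tag = -9  [B.key - 5]
5. n4.env = false  [terminal]
6. n3.lim = "mm"  ["mm"]
7. n5.hot = -8  [terminal]
8. n6.tag = 23  [h.hot * 2 + 39]
9. n7.idx = 9  [terminal]
10. n6.lim = "yw"  ["yw"]
11. n2.hot = -5  [h.hot + 3]
12. n2.lab = 7  [B.key + h.hot + 19]
13. n8.tag = 22  [S.depth - 1]
14. n9.key = 26  [A.tag + 4]
15. n10.live = -5  [terminal]
16. n11.hot = "vy"  [terminal]
17. n12.hot = "xp"  [terminal]
18. n9.hot = 21  [21]
19. n9.lab = -2  [B.key - 28]
20. n8.lim = "ky"  ["ky"]
21. n1.tag = "kyy"  [A.lim ++ "y"]
22. n1.pre = "kky"  ["k" ++ A.lim]
23. n0.tag = "kyyq"  [S₁.tag ++ "q"]
24. n0.pre = "kkyk"  [S₁.pre ++ "k"]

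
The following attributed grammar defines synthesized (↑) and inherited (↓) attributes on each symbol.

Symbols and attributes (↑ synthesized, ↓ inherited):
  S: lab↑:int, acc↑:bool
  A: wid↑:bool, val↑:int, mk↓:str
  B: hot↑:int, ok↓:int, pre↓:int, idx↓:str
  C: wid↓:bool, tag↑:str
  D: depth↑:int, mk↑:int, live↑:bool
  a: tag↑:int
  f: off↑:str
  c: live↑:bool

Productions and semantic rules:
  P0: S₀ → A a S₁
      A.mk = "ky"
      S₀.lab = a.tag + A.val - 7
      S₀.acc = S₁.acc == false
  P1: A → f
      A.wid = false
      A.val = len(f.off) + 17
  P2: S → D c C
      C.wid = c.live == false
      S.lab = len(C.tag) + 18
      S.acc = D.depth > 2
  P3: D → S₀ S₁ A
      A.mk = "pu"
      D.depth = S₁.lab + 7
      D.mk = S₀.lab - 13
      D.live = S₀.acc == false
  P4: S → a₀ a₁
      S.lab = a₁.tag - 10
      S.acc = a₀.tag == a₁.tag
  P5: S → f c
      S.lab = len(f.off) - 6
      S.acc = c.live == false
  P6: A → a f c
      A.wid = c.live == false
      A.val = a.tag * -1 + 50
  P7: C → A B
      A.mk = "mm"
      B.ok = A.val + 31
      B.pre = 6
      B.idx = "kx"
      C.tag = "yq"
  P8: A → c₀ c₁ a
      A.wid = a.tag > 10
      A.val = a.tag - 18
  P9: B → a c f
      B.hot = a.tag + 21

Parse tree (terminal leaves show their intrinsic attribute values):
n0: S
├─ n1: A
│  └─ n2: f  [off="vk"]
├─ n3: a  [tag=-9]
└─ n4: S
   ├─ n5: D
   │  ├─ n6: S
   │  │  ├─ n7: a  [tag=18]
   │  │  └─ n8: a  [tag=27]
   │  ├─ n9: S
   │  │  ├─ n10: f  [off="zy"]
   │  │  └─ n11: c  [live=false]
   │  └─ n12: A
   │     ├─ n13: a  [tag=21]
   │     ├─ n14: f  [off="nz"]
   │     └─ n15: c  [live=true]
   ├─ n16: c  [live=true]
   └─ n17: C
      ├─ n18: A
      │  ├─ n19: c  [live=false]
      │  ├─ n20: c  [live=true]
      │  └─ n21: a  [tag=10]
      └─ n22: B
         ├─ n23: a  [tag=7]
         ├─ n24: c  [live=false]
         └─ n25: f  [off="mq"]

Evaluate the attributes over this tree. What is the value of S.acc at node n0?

false

1. n1.mk = "ky"  ["ky"]
2. n2.off = "vk"  [terminal]
3. n1.wid = false  [false]
4. n1.val = 19  [len(f.off) + 17]
5. n3.tag = -9  [terminal]
6. n7.tag = 18  [terminal]
7. n8.tag = 27  [terminal]
8. n6.lab = 17  [a₁.tag - 10]
9. n6.acc = false  [a₀.tag == a₁.tag]
10. n10.off = "zy"  [terminal]
11. n11.live = false  [terminal]
12. n9.lab = -4  [len(f.off) - 6]
13. n9.acc = true  [c.live == false]
14. n12.mk = "pu"  ["pu"]
15. n13.tag = 21  [terminal]
16. n14.off = "nz"  [terminal]
17. n15.live = true  [terminal]
18. n12.wid = false  [c.live == false]
19. n12.val = 29  [a.tag * -1 + 50]
20. n5.depth = 3  [S₁.lab + 7]
21. n5.mk = 4  [S₀.lab - 13]
22. n5.live = true  [S₀.acc == false]
23. n16.live = true  [terminal]
24. n17.wid = false  [c.live == false]
25. n18.mk = "mm"  ["mm"]
26. n19.live = false  [terminal]
27. n20.live = true  [terminal]
28. n21.tag = 10  [terminal]
29. n18.wid = false  [a.tag > 10]
30. n18.val = -8  [a.tag - 18]
31. n22.ok = 23  [A.val + 31]
32. n22.pre = 6  [6]
33. n22.idx = "kx"  ["kx"]
34. n23.tag = 7  [terminal]
35. n24.live = false  [terminal]
36. n25.off = "mq"  [terminal]
37. n22.hot = 28  [a.tag + 21]
38. n17.tag = "yq"  ["yq"]
39. n4.lab = 20  [len(C.tag) + 18]
40. n4.acc = true  [D.depth > 2]
41. n0.lab = 3  [a.tag + A.val - 7]
42. n0.acc = false  [S₁.acc == false]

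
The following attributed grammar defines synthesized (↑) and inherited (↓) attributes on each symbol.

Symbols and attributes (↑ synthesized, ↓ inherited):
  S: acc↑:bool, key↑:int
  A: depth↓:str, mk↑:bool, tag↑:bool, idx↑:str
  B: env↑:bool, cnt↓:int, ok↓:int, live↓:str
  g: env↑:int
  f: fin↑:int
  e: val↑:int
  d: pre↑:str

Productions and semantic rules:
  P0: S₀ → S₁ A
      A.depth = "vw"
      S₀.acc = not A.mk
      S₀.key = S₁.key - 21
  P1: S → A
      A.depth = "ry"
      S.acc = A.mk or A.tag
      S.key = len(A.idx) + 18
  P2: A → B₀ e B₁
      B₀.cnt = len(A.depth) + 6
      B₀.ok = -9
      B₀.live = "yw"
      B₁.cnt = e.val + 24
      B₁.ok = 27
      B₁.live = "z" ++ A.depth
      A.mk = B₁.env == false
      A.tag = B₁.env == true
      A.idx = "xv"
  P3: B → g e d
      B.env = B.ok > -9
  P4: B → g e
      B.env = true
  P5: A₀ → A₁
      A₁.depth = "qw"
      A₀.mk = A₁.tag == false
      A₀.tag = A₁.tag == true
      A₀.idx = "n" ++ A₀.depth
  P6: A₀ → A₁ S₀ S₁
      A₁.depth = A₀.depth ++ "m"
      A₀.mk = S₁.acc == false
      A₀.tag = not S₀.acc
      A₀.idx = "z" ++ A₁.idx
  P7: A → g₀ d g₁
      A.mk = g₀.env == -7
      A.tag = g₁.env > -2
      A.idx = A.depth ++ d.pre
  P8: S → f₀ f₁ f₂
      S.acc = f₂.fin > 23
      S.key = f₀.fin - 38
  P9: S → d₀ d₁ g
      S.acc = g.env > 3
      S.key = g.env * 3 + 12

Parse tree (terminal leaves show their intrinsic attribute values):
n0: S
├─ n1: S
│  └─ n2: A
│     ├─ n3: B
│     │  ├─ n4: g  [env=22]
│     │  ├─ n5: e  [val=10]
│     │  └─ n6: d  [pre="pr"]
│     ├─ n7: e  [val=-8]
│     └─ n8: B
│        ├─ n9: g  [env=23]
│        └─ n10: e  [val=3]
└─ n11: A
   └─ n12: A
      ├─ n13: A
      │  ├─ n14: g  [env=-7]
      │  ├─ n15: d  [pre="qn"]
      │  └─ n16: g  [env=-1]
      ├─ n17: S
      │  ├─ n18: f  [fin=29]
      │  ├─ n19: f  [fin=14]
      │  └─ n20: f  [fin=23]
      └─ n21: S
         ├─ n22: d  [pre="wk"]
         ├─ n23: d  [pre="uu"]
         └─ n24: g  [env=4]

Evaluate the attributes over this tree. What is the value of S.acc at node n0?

true

1. n2.depth = "ry"  ["ry"]
2. n3.cnt = 8  [len(A.depth) + 6]
3. n3.ok = -9  [-9]
4. n3.live = "yw"  ["yw"]
5. n4.env = 22  [terminal]
6. n5.val = 10  [terminal]
7. n6.pre = "pr"  [terminal]
8. n3.env = false  [B.ok > -9]
9. n7.val = -8  [terminal]
10. n8.cnt = 16  [e.val + 24]
11. n8.ok = 27  [27]
12. n8.live = "zry"  ["z" ++ A.depth]
13. n9.env = 23  [terminal]
14. n10.val = 3  [terminal]
15. n8.env = true  [true]
16. n2.mk = false  [B₁.env == false]
17. n2.tag = true  [B₁.env == true]
18. n2.idx = "xv"  ["xv"]
19. n1.acc = true  [A.mk or A.tag]
20. n1.key = 20  [len(A.idx) + 18]
21. n11.depth = "vw"  ["vw"]
22. n12.depth = "qw"  ["qw"]
23. n13.depth = "qwm"  [A₀.depth ++ "m"]
24. n14.env = -7  [terminal]
25. n15.pre = "qn"  [terminal]
26. n16.env = -1  [terminal]
27. n13.mk = true  [g₀.env == -7]
28. n13.tag = true  [g₁.env > -2]
29. n13.idx = "qwmqn"  [A.depth ++ d.pre]
30. n18.fin = 29  [terminal]
31. n19.fin = 14  [terminal]
32. n20.fin = 23  [terminal]
33. n17.acc = false  [f₂.fin > 23]
34. n17.key = -9  [f₀.fin - 38]
35. n22.pre = "wk"  [terminal]
36. n23.pre = "uu"  [terminal]
37. n24.env = 4  [terminal]
38. n21.acc = true  [g.env > 3]
39. n21.key = 24  [g.env * 3 + 12]
40. n12.mk = false  [S₁.acc == false]
41. n12.tag = true  [not S₀.acc]
42. n12.idx = "zqwmqn"  ["z" ++ A₁.idx]
43. n11.mk = false  [A₁.tag == false]
44. n11.tag = true  [A₁.tag == true]
45. n11.idx = "nvw"  ["n" ++ A₀.depth]
46. n0.acc = true  [not A.mk]
47. n0.key = -1  [S₁.key - 21]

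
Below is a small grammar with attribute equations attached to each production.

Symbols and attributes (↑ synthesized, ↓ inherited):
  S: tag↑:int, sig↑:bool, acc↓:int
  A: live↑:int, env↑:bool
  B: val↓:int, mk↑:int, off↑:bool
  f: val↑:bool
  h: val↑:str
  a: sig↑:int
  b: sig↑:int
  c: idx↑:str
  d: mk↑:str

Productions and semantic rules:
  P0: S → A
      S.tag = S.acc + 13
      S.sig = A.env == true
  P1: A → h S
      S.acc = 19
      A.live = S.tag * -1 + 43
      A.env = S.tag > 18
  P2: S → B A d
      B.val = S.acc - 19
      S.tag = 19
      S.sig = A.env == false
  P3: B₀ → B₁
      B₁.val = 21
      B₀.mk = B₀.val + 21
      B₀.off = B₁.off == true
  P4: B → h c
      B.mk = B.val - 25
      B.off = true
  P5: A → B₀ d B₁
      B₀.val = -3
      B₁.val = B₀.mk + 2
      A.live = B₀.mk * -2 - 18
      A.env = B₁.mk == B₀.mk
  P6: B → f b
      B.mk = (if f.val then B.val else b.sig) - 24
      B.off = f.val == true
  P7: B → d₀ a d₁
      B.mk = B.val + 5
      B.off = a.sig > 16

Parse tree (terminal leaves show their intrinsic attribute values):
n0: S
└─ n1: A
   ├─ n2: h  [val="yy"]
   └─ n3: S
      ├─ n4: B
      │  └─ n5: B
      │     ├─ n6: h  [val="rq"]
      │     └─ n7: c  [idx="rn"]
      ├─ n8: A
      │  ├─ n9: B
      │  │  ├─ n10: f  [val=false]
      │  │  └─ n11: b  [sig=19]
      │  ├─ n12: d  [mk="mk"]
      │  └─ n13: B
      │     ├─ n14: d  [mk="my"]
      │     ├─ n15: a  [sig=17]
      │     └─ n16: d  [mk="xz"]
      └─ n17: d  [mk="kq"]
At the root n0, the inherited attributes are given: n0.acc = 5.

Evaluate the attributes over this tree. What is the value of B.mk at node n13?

2

1. n0.acc = 5  [given at root]
2. n2.val = "yy"  [terminal]
3. n3.acc = 19  [19]
4. n4.val = 0  [S.acc - 19]
5. n5.val = 21  [21]
6. n6.val = "rq"  [terminal]
7. n7.idx = "rn"  [terminal]
8. n5.mk = -4  [B.val - 25]
9. n5.off = true  [true]
10. n4.mk = 21  [B₀.val + 21]
11. n4.off = true  [B₁.off == true]
12. n9.val = -3  [-3]
13. n10.val = false  [terminal]
14. n11.sig = 19  [terminal]
15. n9.mk = -5  [(if f.val then B.val else b.sig) - 24]
16. n9.off = false  [f.val == true]
17. n12.mk = "mk"  [terminal]
18. n13.val = -3  [B₀.mk + 2]
19. n14.mk = "my"  [terminal]
20. n15.sig = 17  [terminal]
21. n16.mk = "xz"  [terminal]
22. n13.mk = 2  [B.val + 5]
23. n13.off = true  [a.sig > 16]
24. n8.live = -8  [B₀.mk * -2 - 18]
25. n8.env = false  [B₁.mk == B₀.mk]
26. n17.mk = "kq"  [terminal]
27. n3.tag = 19  [19]
28. n3.sig = true  [A.env == false]
29. n1.live = 24  [S.tag * -1 + 43]
30. n1.env = true  [S.tag > 18]
31. n0.tag = 18  [S.acc + 13]
32. n0.sig = true  [A.env == true]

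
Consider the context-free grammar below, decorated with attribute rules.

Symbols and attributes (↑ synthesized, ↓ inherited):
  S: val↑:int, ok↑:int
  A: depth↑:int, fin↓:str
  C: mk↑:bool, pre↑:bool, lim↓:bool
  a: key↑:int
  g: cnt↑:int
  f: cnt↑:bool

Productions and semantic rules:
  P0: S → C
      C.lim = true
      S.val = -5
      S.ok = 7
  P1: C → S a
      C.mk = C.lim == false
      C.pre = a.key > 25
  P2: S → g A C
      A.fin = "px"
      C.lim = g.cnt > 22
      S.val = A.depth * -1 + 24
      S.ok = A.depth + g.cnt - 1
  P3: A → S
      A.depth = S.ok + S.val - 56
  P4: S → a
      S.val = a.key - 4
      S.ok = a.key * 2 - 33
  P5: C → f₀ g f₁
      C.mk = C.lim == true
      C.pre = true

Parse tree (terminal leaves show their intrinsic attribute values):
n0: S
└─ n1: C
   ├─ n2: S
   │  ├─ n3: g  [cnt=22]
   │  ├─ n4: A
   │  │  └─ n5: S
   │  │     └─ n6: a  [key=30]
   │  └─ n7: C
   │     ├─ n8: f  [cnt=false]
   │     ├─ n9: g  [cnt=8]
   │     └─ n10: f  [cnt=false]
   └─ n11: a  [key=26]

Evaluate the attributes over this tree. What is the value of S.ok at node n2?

18

1. n1.lim = true  [true]
2. n3.cnt = 22  [terminal]
3. n4.fin = "px"  ["px"]
4. n6.key = 30  [terminal]
5. n5.val = 26  [a.key - 4]
6. n5.ok = 27  [a.key * 2 - 33]
7. n4.depth = -3  [S.ok + S.val - 56]
8. n7.lim = false  [g.cnt > 22]
9. n8.cnt = false  [terminal]
10. n9.cnt = 8  [terminal]
11. n10.cnt = false  [terminal]
12. n7.mk = false  [C.lim == true]
13. n7.pre = true  [true]
14. n2.val = 27  [A.depth * -1 + 24]
15. n2.ok = 18  [A.depth + g.cnt - 1]
16. n11.key = 26  [terminal]
17. n1.mk = false  [C.lim == false]
18. n1.pre = true  [a.key > 25]
19. n0.val = -5  [-5]
20. n0.ok = 7  [7]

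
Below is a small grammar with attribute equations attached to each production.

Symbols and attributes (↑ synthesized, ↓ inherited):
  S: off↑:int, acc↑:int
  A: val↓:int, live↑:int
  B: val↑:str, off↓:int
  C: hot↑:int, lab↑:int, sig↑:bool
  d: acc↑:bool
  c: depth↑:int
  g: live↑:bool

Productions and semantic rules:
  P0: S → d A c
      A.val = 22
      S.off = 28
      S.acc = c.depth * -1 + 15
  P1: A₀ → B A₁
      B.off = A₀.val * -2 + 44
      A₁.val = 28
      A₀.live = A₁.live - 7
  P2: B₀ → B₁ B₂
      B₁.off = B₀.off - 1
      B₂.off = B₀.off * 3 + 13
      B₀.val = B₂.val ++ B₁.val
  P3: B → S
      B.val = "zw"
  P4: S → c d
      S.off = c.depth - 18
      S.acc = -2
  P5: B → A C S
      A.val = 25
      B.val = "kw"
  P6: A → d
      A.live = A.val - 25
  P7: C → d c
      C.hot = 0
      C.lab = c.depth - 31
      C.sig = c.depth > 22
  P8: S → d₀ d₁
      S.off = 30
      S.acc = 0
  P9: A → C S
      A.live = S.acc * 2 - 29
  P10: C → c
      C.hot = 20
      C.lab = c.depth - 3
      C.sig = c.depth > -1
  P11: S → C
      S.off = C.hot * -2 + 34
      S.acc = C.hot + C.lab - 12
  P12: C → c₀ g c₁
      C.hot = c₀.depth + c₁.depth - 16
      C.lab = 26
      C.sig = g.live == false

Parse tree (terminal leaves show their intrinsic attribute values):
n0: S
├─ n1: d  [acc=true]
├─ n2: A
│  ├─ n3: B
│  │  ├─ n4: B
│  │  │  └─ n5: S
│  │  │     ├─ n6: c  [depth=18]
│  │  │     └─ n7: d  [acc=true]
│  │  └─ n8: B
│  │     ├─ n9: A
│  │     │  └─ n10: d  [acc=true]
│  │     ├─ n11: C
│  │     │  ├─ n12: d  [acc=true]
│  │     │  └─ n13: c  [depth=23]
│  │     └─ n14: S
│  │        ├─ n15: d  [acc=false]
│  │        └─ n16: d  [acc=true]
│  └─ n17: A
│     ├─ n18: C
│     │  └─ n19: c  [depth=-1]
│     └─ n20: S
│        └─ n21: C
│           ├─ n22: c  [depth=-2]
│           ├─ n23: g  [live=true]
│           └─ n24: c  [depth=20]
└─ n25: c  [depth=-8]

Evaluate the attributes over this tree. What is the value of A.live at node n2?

-4

1. n1.acc = true  [terminal]
2. n2.val = 22  [22]
3. n3.off = 0  [A₀.val * -2 + 44]
4. n4.off = -1  [B₀.off - 1]
5. n6.depth = 18  [terminal]
6. n7.acc = true  [terminal]
7. n5.off = 0  [c.depth - 18]
8. n5.acc = -2  [-2]
9. n4.val = "zw"  ["zw"]
10. n8.off = 13  [B₀.off * 3 + 13]
11. n9.val = 25  [25]
12. n10.acc = true  [terminal]
13. n9.live = 0  [A.val - 25]
14. n12.acc = true  [terminal]
15. n13.depth = 23  [terminal]
16. n11.hot = 0  [0]
17. n11.lab = -8  [c.depth - 31]
18. n11.sig = true  [c.depth > 22]
19. n15.acc = false  [terminal]
20. n16.acc = true  [terminal]
21. n14.off = 30  [30]
22. n14.acc = 0  [0]
23. n8.val = "kw"  ["kw"]
24. n3.val = "kwzw"  [B₂.val ++ B₁.val]
25. n17.val = 28  [28]
26. n19.depth = -1  [terminal]
27. n18.hot = 20  [20]
28. n18.lab = -4  [c.depth - 3]
29. n18.sig = false  [c.depth > -1]
30. n22.depth = -2  [terminal]
31. n23.live = true  [terminal]
32. n24.depth = 20  [terminal]
33. n21.hot = 2  [c₀.depth + c₁.depth - 16]
34. n21.lab = 26  [26]
35. n21.sig = false  [g.live == false]
36. n20.off = 30  [C.hot * -2 + 34]
37. n20.acc = 16  [C.hot + C.lab - 12]
38. n17.live = 3  [S.acc * 2 - 29]
39. n2.live = -4  [A₁.live - 7]
40. n25.depth = -8  [terminal]
41. n0.off = 28  [28]
42. n0.acc = 23  [c.depth * -1 + 15]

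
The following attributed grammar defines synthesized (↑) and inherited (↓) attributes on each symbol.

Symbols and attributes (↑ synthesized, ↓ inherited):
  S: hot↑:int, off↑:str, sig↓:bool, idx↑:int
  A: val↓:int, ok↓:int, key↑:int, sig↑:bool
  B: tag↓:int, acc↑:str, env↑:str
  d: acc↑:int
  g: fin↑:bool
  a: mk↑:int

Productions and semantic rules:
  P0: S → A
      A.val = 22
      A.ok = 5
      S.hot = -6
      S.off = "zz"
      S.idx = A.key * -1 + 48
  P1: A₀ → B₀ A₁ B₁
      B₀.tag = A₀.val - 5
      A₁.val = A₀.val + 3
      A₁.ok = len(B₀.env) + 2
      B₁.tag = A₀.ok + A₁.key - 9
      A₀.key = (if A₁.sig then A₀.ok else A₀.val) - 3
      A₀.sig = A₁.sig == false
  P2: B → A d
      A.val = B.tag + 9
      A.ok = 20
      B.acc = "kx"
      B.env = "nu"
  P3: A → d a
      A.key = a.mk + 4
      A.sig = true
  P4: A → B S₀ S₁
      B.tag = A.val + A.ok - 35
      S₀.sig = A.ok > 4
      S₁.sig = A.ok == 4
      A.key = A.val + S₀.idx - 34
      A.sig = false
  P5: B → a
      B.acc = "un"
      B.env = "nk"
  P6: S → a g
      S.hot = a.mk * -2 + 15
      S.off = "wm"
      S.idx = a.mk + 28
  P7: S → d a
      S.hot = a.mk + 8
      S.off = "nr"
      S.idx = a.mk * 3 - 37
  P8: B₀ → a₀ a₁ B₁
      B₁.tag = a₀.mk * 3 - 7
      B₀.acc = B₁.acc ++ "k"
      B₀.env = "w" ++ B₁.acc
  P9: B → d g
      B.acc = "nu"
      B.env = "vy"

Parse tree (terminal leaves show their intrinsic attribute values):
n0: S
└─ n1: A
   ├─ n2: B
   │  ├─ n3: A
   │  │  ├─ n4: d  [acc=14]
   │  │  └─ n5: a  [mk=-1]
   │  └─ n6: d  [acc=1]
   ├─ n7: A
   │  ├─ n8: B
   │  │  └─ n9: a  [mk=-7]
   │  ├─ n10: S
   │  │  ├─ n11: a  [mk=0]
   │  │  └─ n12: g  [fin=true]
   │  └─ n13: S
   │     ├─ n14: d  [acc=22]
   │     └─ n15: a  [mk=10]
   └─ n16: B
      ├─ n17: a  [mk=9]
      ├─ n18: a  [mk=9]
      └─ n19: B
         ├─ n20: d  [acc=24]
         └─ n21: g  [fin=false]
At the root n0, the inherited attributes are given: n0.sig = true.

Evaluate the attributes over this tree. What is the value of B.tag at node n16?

1. n0.sig = true  [given at root]
2. n1.val = 22  [22]
3. n1.ok = 5  [5]
4. n2.tag = 17  [A₀.val - 5]
5. n3.val = 26  [B.tag + 9]
6. n3.ok = 20  [20]
7. n4.acc = 14  [terminal]
8. n5.mk = -1  [terminal]
9. n3.key = 3  [a.mk + 4]
10. n3.sig = true  [true]
11. n6.acc = 1  [terminal]
12. n2.acc = "kx"  ["kx"]
13. n2.env = "nu"  ["nu"]
14. n7.val = 25  [A₀.val + 3]
15. n7.ok = 4  [len(B₀.env) + 2]
16. n8.tag = -6  [A.val + A.ok - 35]
17. n9.mk = -7  [terminal]
18. n8.acc = "un"  ["un"]
19. n8.env = "nk"  ["nk"]
20. n10.sig = false  [A.ok > 4]
21. n11.mk = 0  [terminal]
22. n12.fin = true  [terminal]
23. n10.hot = 15  [a.mk * -2 + 15]
24. n10.off = "wm"  ["wm"]
25. n10.idx = 28  [a.mk + 28]
26. n13.sig = true  [A.ok == 4]
27. n14.acc = 22  [terminal]
28. n15.mk = 10  [terminal]
29. n13.hot = 18  [a.mk + 8]
30. n13.off = "nr"  ["nr"]
31. n13.idx = -7  [a.mk * 3 - 37]
32. n7.key = 19  [A.val + S₀.idx - 34]
33. n7.sig = false  [false]
34. n16.tag = 15  [A₀.ok + A₁.key - 9]
35. n17.mk = 9  [terminal]
36. n18.mk = 9  [terminal]
37. n19.tag = 20  [a₀.mk * 3 - 7]
38. n20.acc = 24  [terminal]
39. n21.fin = false  [terminal]
40. n19.acc = "nu"  ["nu"]
41. n19.env = "vy"  ["vy"]
42. n16.acc = "nuk"  [B₁.acc ++ "k"]
43. n16.env = "wnu"  ["w" ++ B₁.acc]
44. n1.key = 19  [(if A₁.sig then A₀.ok else A₀.val) - 3]
45. n1.sig = true  [A₁.sig == false]
46. n0.hot = -6  [-6]
47. n0.off = "zz"  ["zz"]
48. n0.idx = 29  [A.key * -1 + 48]

15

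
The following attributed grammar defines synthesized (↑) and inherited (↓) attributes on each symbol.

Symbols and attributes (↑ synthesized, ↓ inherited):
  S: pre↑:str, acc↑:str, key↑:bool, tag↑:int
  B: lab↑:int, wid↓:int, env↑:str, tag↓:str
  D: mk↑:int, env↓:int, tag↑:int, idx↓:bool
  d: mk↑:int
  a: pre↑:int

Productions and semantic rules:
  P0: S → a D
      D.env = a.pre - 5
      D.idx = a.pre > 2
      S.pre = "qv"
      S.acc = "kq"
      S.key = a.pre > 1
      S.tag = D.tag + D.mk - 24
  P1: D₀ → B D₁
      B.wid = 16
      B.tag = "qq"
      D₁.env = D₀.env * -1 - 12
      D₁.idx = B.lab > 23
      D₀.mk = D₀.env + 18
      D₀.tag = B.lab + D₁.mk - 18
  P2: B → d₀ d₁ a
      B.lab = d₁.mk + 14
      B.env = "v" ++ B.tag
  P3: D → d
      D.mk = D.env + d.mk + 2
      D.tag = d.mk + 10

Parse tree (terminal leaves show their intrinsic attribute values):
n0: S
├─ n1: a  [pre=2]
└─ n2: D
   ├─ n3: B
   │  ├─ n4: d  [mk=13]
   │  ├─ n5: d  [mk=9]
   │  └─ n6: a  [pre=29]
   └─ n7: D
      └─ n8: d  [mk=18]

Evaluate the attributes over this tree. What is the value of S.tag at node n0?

7

1. n1.pre = 2  [terminal]
2. n2.env = -3  [a.pre - 5]
3. n2.idx = false  [a.pre > 2]
4. n3.wid = 16  [16]
5. n3.tag = "qq"  ["qq"]
6. n4.mk = 13  [terminal]
7. n5.mk = 9  [terminal]
8. n6.pre = 29  [terminal]
9. n3.lab = 23  [d₁.mk + 14]
10. n3.env = "vqq"  ["v" ++ B.tag]
11. n7.env = -9  [D₀.env * -1 - 12]
12. n7.idx = false  [B.lab > 23]
13. n8.mk = 18  [terminal]
14. n7.mk = 11  [D.env + d.mk + 2]
15. n7.tag = 28  [d.mk + 10]
16. n2.mk = 15  [D₀.env + 18]
17. n2.tag = 16  [B.lab + D₁.mk - 18]
18. n0.pre = "qv"  ["qv"]
19. n0.acc = "kq"  ["kq"]
20. n0.key = true  [a.pre > 1]
21. n0.tag = 7  [D.tag + D.mk - 24]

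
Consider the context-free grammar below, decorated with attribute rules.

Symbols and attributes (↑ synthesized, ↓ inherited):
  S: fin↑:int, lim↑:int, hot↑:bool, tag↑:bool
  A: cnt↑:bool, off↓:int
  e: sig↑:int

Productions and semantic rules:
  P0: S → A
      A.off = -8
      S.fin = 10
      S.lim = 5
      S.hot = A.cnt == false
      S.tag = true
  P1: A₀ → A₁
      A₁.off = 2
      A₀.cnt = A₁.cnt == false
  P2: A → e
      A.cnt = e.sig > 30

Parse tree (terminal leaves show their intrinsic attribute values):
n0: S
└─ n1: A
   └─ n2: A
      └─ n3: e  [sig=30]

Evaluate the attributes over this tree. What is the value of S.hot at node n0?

1. n1.off = -8  [-8]
2. n2.off = 2  [2]
3. n3.sig = 30  [terminal]
4. n2.cnt = false  [e.sig > 30]
5. n1.cnt = true  [A₁.cnt == false]
6. n0.fin = 10  [10]
7. n0.lim = 5  [5]
8. n0.hot = false  [A.cnt == false]
9. n0.tag = true  [true]

false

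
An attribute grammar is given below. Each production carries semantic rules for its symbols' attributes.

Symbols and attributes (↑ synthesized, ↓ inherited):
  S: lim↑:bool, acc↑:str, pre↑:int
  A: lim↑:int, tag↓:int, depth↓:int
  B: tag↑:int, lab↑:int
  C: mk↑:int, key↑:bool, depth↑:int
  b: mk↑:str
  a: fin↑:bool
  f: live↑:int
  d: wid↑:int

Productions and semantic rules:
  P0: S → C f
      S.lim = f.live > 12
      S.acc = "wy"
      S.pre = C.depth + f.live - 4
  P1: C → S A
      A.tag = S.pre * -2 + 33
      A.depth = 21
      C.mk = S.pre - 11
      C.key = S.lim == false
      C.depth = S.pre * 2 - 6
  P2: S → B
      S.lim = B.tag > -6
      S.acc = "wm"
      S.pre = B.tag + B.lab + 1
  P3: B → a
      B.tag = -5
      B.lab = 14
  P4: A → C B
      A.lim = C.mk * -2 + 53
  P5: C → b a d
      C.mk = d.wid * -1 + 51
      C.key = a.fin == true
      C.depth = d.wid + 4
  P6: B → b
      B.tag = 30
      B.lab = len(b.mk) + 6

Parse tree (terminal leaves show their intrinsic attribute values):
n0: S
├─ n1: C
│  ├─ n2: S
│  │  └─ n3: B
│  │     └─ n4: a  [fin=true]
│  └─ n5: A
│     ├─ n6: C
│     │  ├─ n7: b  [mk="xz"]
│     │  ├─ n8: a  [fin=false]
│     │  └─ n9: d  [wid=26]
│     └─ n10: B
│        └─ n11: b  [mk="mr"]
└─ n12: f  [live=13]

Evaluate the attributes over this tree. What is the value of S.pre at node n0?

23

1. n4.fin = true  [terminal]
2. n3.tag = -5  [-5]
3. n3.lab = 14  [14]
4. n2.lim = true  [B.tag > -6]
5. n2.acc = "wm"  ["wm"]
6. n2.pre = 10  [B.tag + B.lab + 1]
7. n5.tag = 13  [S.pre * -2 + 33]
8. n5.depth = 21  [21]
9. n7.mk = "xz"  [terminal]
10. n8.fin = false  [terminal]
11. n9.wid = 26  [terminal]
12. n6.mk = 25  [d.wid * -1 + 51]
13. n6.key = false  [a.fin == true]
14. n6.depth = 30  [d.wid + 4]
15. n11.mk = "mr"  [terminal]
16. n10.tag = 30  [30]
17. n10.lab = 8  [len(b.mk) + 6]
18. n5.lim = 3  [C.mk * -2 + 53]
19. n1.mk = -1  [S.pre - 11]
20. n1.key = false  [S.lim == false]
21. n1.depth = 14  [S.pre * 2 - 6]
22. n12.live = 13  [terminal]
23. n0.lim = true  [f.live > 12]
24. n0.acc = "wy"  ["wy"]
25. n0.pre = 23  [C.depth + f.live - 4]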